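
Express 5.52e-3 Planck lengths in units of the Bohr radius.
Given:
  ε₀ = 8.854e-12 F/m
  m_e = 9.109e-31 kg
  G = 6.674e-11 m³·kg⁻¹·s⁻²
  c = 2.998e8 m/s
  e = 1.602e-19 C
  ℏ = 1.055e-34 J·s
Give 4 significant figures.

1.684e-27

Planck length: ℓ_P = √(ℏG/c³) = 1.616e-35 m
Bohr radius: a₀ = 4πε₀ℏ²/(m_e e²) = 5.297e-11 m
5.52e-3 × 1.616e-35 / 5.297e-11 = 1.684e-27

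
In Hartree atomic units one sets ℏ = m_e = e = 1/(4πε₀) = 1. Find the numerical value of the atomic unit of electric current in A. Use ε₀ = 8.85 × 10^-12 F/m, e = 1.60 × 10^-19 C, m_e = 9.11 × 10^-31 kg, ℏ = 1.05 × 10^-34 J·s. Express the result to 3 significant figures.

6.67 × 10^-3 A

I_au = e E_h/ℏ = m_e e⁵/((4πε₀)²ℏ³)
E_h = 4.38 × 10^-18 J
e·E_h/ℏ = 6.67 × 10^-3 A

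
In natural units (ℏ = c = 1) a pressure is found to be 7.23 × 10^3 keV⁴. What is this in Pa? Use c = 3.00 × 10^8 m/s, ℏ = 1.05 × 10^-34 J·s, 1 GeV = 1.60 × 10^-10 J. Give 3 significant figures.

1.52 × 10^17 Pa

Pressure is [E]/[L]³ = [E]⁴/(ℏc)³.
1 GeV⁴ → 1/(ℏc)³ × (1 GeV in J)⁴ = 2.10 × 10^37 Pa.
Convert the energy scale: 7.23 × 10^3 keV⁴ = 7.23 × 10^-21 GeV⁴.
Result: 7.23 × 10^-21 × 2.10 × 10^37 = 1.52 × 10^17 Pa.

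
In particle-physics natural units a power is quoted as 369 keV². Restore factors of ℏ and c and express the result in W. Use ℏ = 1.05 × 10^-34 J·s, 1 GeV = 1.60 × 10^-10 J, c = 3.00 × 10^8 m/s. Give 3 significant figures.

Power is [E]/[T] = [E]²/ℏ.
1 GeV² → 1/ℏ × (1 GeV in J)² = 2.44 × 10^14 W.
Convert the energy scale: 369 keV² = 3.69 × 10^-10 GeV².
Result: 3.69 × 10^-10 × 2.44 × 10^14 = 9.00 × 10^4 W.

9.00 × 10^4 W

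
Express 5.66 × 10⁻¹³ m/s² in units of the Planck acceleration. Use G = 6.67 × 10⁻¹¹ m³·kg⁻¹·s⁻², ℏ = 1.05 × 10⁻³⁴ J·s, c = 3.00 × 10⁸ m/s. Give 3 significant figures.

1.01 × 10⁻⁶⁴

Planck acceleration: a_P = √(c⁷/(ℏG)) = 5.59 × 10⁵¹ m/s².
5.66 × 10⁻¹³ / 5.59 × 10⁵¹ = 1.01 × 10⁻⁶⁴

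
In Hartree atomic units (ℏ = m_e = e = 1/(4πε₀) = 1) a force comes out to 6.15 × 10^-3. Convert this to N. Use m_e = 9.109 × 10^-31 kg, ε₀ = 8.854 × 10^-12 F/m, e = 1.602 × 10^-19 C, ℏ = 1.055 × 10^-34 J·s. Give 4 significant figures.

5.055 × 10^-10 N

One atomic unit of force: F_au = E_h/a₀ = m_e²e⁶/((4πε₀)³ℏ⁴) = 8.220 × 10^-8 N.
6.15 × 10^-3 × 8.220 × 10^-8 N = 5.055 × 10^-10 N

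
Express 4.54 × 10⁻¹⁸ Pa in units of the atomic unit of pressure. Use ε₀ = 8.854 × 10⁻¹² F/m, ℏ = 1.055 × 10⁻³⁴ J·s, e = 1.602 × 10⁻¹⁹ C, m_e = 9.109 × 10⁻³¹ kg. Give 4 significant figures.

1.550 × 10⁻³¹

atomic unit of pressure: P_au = E_h/a₀³ = m_e⁴e¹⁰/((4πε₀)⁵ℏ⁸) = 2.929 × 10¹³ Pa.
4.54 × 10⁻¹⁸ / 2.929 × 10¹³ = 1.550 × 10⁻³¹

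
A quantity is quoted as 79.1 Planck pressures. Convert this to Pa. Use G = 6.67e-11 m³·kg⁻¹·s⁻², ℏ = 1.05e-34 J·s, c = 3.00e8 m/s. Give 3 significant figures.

One Planck pressure: p_P = c⁷/(ℏG²) = 4.68e113 Pa.
79.1 × 4.68e113 Pa = 3.70e115 Pa

3.70e115 Pa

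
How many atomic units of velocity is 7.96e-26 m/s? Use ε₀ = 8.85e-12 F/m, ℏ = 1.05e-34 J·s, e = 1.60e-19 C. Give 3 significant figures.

atomic unit of velocity: v_au = e²/(4πε₀ℏ) = 2.19e6 m/s.
7.96e-26 / 2.19e6 = 3.63e-32

3.63e-32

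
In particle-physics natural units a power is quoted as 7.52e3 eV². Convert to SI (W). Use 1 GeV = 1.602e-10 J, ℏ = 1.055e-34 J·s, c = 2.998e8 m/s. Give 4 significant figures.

Power is [E]/[T] = [E]²/ℏ.
1 GeV² → 1/ℏ × (1 GeV in J)² = 2.433e14 W.
Convert the energy scale: 7.52e3 eV² = 7.52e-15 GeV².
Result: 7.52e-15 × 2.433e14 = 1.829 W.

1.829 W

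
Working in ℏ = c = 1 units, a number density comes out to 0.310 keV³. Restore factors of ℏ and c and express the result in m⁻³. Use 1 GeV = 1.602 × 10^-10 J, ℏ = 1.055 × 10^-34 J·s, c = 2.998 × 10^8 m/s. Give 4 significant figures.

Number density is [L]⁻³ = [E]³/(ℏc)³.
1 GeV³ → 1/(ℏc)³ × (1 GeV in J)³ = 1.299 × 10^47 m⁻³.
Convert the energy scale: 0.310 keV³ = 3.10 × 10^-19 GeV³.
Result: 3.10 × 10^-19 × 1.299 × 10^47 = 4.028 × 10^28 m⁻³.

4.028 × 10^28 m⁻³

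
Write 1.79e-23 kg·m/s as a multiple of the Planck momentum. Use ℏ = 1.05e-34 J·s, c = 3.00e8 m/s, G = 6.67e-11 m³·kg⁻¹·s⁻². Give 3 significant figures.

Planck momentum: p_P = √(ℏc³/G) = 6.52 kg·m/s.
1.79e-23 / 6.52 = 2.75e-24

2.75e-24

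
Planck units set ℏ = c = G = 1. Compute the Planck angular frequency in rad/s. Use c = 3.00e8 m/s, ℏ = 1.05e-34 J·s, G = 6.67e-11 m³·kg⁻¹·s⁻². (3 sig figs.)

Dimensional analysis gives ω_P = √(c⁵/(ℏG)).
  = √(3.47e86)
  = 1.86e43 rad/s

1.86e43 rad/s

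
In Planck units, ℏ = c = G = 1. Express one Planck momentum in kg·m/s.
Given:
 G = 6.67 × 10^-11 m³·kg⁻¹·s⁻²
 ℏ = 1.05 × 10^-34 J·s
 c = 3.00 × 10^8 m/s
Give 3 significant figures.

6.52 kg·m/s

The unique combination of the constants set to 1 with dimensions of momentum is p_P = √(ℏc³/G).
  = √(42.5)
  = 6.52 kg·m/s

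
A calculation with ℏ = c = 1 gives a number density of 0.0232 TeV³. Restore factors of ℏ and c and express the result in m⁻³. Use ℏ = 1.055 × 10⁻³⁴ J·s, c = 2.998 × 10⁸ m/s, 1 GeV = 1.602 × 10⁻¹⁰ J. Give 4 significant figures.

3.015 × 10⁵⁴ m⁻³

Number density is [L]⁻³ = [E]³/(ℏc)³.
1 GeV³ → 1/(ℏc)³ × (1 GeV in J)³ = 1.299 × 10⁴⁷ m⁻³.
Convert the energy scale: 0.0232 TeV³ = 2.32 × 10⁷ GeV³.
Result: 2.32 × 10⁷ × 1.299 × 10⁴⁷ = 3.015 × 10⁵⁴ m⁻³.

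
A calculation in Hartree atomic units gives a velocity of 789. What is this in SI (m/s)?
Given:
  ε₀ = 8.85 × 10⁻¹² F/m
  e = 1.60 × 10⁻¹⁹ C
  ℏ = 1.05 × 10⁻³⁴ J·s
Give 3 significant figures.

1.73 × 10⁹ m/s

One atomic unit of velocity: v_au = e²/(4πε₀ℏ) = 2.19 × 10⁶ m/s.
789 × 2.19 × 10⁶ m/s = 1.73 × 10⁹ m/s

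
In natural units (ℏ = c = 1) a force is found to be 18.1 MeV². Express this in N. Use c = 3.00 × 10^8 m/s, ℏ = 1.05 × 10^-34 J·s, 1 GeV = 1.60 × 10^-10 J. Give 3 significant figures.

14.7 N

Force is [E]/[L] = [E]²/(ℏc); restore (ℏc)⁻¹.
1 GeV² → 1/(ℏc) × (1 GeV in J)² = 8.13 × 10^5 N.
Convert the energy scale: 18.1 MeV² = 1.81 × 10^-5 GeV².
Result: 1.81 × 10^-5 × 8.13 × 10^5 = 14.7 N.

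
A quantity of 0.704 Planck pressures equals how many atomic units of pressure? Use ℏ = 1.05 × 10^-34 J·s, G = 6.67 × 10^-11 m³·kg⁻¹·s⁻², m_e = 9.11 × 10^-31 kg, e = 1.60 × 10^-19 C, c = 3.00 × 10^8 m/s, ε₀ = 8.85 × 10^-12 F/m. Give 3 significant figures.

1.09 × 10^100

Planck pressure: p_P = c⁷/(ℏG²) = 4.68 × 10^113 Pa
atomic unit of pressure: P_au = E_h/a₀³ = m_e⁴e¹⁰/((4πε₀)⁵ℏ⁸) = 3.01 × 10^13 Pa
0.704 × 4.68 × 10^113 / 3.01 × 10^13 = 1.09 × 10^100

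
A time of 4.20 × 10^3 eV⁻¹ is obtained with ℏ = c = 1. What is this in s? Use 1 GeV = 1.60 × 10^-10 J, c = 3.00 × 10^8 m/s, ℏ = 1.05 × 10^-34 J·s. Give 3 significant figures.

2.76 × 10^-12 s

A time is [E]⁻¹ in ℏ=c=1; restore one factor of ℏ.
1 GeV⁻¹ → ℏ × (1 GeV in J)⁻¹ = 6.56 × 10^-25 s.
Convert the energy scale: 4.20 × 10^3 eV⁻¹ = 4.20 × 10^12 GeV⁻¹.
Result: 4.20 × 10^12 × 6.56 × 10^-25 = 2.76 × 10^-12 s.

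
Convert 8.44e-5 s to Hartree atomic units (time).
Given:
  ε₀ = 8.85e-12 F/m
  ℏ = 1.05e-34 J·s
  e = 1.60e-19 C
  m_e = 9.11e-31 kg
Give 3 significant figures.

3.52e12

atomic unit of time: τ_au = (4πε₀)²ℏ³/(m_e e⁴) = 2.40e-17 s.
8.44e-5 / 2.40e-17 = 3.52e12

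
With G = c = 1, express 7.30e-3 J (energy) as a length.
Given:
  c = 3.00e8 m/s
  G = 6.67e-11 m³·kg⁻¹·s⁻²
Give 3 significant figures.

Energy → length via G/c⁴.
7.30e-3 J × (G/c⁴) = 6.01e-47 m

6.01e-47 m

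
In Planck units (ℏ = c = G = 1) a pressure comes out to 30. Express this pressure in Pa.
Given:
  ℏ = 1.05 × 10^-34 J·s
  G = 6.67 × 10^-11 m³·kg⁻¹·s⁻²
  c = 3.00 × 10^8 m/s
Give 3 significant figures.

1.40 × 10^115 Pa

One Planck pressure: p_P = c⁷/(ℏG²) = 4.68 × 10^113 Pa.
30 × 4.68 × 10^113 Pa = 1.40 × 10^115 Pa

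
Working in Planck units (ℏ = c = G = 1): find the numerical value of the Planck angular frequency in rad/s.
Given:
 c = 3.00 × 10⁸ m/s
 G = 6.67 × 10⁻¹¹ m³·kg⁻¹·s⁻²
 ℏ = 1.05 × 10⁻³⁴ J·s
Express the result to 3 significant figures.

1.86 × 10⁴³ rad/s

From ℏ = c = G = 1 the angular frequency scale is ω_P = √(c⁵/(ℏG)).
  = √(3.47 × 10⁸⁶)
  = 1.86 × 10⁴³ rad/s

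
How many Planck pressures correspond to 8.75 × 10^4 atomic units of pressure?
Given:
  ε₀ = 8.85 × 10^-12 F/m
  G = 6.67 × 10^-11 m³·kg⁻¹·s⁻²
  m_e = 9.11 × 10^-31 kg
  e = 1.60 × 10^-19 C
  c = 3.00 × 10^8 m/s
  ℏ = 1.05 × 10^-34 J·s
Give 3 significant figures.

5.63 × 10^-96

atomic unit of pressure: P_au = E_h/a₀³ = m_e⁴e¹⁰/((4πε₀)⁵ℏ⁸) = 3.01 × 10^13 Pa
Planck pressure: p_P = c⁷/(ℏG²) = 4.68 × 10^113 Pa
8.75 × 10^4 × 3.01 × 10^13 / 4.68 × 10^113 = 5.63 × 10^-96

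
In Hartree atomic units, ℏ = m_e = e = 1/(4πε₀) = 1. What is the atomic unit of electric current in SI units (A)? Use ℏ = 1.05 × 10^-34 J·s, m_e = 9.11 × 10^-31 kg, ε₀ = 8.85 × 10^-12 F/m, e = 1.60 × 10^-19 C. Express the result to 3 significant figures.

6.67 × 10^-3 A

Dimensional analysis gives I_au = e E_h/ℏ = m_e e⁵/((4πε₀)²ℏ³).
E_h = 4.38 × 10^-18 J
e·E_h/ℏ = 6.67 × 10^-3 A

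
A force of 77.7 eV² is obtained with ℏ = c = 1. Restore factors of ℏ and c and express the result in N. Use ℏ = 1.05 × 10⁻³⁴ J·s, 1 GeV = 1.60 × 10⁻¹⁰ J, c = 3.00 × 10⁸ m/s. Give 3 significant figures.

6.31 × 10⁻¹¹ N

Force is [E]/[L] = [E]²/(ℏc); restore (ℏc)⁻¹.
1 GeV² → 1/(ℏc) × (1 GeV in J)² = 8.13 × 10⁵ N.
Convert the energy scale: 77.7 eV² = 7.77 × 10⁻¹⁷ GeV².
Result: 7.77 × 10⁻¹⁷ × 8.13 × 10⁵ = 6.31 × 10⁻¹¹ N.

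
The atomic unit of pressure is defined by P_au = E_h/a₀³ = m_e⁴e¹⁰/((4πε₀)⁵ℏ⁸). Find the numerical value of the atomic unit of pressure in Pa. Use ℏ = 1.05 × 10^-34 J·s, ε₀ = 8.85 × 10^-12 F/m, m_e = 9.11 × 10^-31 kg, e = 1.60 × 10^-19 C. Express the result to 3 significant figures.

P_au = E_h/a₀³ = m_e⁴e¹⁰/((4πε₀)⁵ℏ⁸)
E_h = 4.38 × 10^-18 J
a₀ = 5.26 × 10^-11 m
E_h/a₀³ = 3.01 × 10^13 Pa

3.01 × 10^13 Pa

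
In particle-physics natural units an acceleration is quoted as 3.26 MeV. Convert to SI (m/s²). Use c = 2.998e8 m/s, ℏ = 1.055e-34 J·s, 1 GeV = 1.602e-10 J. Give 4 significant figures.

1.484e30 m/s²

Acceleration is [L]/[T]² = c·[E]/ℏ.
1 GeV → c/ℏ × (1 GeV in J) = 4.552e32 m/s².
Convert the energy scale: 3.26 MeV = 3.26e-3 GeV.
Result: 3.26e-3 × 4.552e32 = 1.484e30 m/s².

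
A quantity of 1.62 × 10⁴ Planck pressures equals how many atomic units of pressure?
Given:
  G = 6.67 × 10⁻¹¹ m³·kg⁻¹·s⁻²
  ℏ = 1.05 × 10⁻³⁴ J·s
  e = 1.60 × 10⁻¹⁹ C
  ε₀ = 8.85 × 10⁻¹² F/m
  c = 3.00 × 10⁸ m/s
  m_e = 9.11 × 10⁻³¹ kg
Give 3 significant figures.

Planck pressure: p_P = c⁷/(ℏG²) = 4.68 × 10¹¹³ Pa
atomic unit of pressure: P_au = E_h/a₀³ = m_e⁴e¹⁰/((4πε₀)⁵ℏ⁸) = 3.01 × 10¹³ Pa
1.62 × 10⁴ × 4.68 × 10¹¹³ / 3.01 × 10¹³ = 2.52 × 10¹⁰⁴

2.52 × 10¹⁰⁴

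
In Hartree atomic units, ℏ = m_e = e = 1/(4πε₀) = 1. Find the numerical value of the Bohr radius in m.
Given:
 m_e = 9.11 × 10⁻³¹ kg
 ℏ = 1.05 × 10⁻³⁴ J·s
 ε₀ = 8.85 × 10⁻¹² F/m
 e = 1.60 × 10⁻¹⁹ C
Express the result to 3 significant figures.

5.26 × 10⁻¹¹ m

The unique combination of the constants set to 1 with dimensions of length is a₀ = 4πε₀ℏ²/(m_e e²).
  = 1.23 × 10⁻⁷⁸ / 2.33 × 10⁻⁶⁸
  = 5.26 × 10⁻¹¹ m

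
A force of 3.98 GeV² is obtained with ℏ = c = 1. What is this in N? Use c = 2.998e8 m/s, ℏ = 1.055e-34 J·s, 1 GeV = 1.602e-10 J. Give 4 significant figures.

Force is [E]/[L] = [E]²/(ℏc); restore (ℏc)⁻¹.
1 GeV² → 1/(ℏc) × (1 GeV in J)² = 8.114e5 N.
Result: 3.98 × 8.114e5 = 3.229e6 N.

3.229e6 N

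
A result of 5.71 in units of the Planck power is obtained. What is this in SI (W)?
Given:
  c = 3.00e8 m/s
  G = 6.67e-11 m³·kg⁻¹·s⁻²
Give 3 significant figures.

One Planck power: P_P = c⁵/G = 3.64e52 W.
5.71 × 3.64e52 W = 2.08e53 W

2.08e53 W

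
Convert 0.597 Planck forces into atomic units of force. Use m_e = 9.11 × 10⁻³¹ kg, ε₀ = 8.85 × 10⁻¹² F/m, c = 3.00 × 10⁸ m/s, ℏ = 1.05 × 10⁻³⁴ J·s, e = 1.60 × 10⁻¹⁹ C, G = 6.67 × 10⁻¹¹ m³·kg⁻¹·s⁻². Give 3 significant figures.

Planck force: F_P = c⁴/G = 1.21 × 10⁴⁴ N
atomic unit of force: F_au = E_h/a₀ = m_e²e⁶/((4πε₀)³ℏ⁴) = 8.33 × 10⁻⁸ N
0.597 × 1.21 × 10⁴⁴ / 8.33 × 10⁻⁸ = 8.71 × 10⁵⁰

8.71 × 10⁵⁰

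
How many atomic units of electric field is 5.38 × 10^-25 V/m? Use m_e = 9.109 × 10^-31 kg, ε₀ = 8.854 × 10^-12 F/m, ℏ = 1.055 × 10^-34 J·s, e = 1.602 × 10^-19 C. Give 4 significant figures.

1.049 × 10^-36

atomic unit of electric field: E_au = E_h/(e a₀) = m_e²e⁵/((4πε₀)³ℏ⁴) = 5.131 × 10^11 V/m.
5.38 × 10^-25 / 5.131 × 10^11 = 1.049 × 10^-36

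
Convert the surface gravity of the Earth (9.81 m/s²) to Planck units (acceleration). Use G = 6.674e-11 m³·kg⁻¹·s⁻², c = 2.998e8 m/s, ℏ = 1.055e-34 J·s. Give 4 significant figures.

1.764e-51

Planck acceleration: a_P = √(c⁷/(ℏG)) = 5.560e51 m/s².
9.81 / 5.560e51 = 1.764e-51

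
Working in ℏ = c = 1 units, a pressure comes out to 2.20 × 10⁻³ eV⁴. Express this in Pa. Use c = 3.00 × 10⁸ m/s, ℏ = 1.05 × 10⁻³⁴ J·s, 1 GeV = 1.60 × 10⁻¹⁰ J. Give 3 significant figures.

0.0461 Pa

Pressure is [E]/[L]³ = [E]⁴/(ℏc)³.
1 GeV⁴ → 1/(ℏc)³ × (1 GeV in J)⁴ = 2.10 × 10³⁷ Pa.
Convert the energy scale: 2.20 × 10⁻³ eV⁴ = 2.20 × 10⁻³⁹ GeV⁴.
Result: 2.20 × 10⁻³⁹ × 2.10 × 10³⁷ = 0.0461 Pa.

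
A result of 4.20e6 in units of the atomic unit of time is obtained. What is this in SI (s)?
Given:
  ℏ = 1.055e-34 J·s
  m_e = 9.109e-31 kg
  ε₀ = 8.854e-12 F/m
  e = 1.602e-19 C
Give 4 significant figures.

1.018e-10 s

One atomic unit of time: τ_au = (4πε₀)²ℏ³/(m_e e⁴) = 2.423e-17 s.
4.20e6 × 2.423e-17 s = 1.018e-10 s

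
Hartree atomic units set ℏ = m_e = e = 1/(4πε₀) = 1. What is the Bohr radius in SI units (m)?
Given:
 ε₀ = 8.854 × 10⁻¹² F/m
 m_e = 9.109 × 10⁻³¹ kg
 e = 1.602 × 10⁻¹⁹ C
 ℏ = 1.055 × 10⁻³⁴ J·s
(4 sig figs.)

5.297 × 10⁻¹¹ m

From ℏ = m_e = e = 1/(4πε₀) = 1 the length scale is a₀ = 4πε₀ℏ²/(m_e e²).
  = 1.238 × 10⁻⁷⁸ / 2.338 × 10⁻⁶⁸
  = 5.297 × 10⁻¹¹ m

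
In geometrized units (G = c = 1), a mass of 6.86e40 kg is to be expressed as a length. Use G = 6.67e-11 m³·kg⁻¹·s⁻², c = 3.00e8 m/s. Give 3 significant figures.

5.08e13 m

In G = c = 1 units mass has dimensions of length; the conversion factor is G/c².
6.86e40 kg × (G/c²) = 5.08e13 m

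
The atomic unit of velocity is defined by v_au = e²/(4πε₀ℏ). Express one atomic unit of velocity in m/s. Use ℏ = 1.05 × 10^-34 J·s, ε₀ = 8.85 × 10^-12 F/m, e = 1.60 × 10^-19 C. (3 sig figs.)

2.19 × 10^6 m/s

v_au = e²/(4πε₀ℏ)
  = 2.56 × 10^-38 / 1.17 × 10^-44
  = 2.19 × 10^6 m/s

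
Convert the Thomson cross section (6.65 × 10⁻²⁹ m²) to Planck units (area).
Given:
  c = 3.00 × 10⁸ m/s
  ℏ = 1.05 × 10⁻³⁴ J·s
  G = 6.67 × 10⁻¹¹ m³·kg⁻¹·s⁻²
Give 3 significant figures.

Planck area: A_P = ℏG/c³ = 2.59 × 10⁻⁷⁰ m².
6.65 × 10⁻²⁹ / 2.59 × 10⁻⁷⁰ = 2.56 × 10⁴¹

2.56 × 10⁴¹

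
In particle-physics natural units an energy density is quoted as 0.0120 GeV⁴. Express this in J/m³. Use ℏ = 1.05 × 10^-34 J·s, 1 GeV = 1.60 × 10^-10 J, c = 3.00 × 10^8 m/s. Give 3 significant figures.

[E]/[L]³ = [E]⁴/(ℏc)³; restore (ℏc)⁻³.
1 GeV⁴ → 1/(ℏc)³ × (1 GeV in J)⁴ = 2.10 × 10^37 J/m³.
Result: 0.0120 × 2.10 × 10^37 = 2.52 × 10^35 J/m³.

2.52 × 10^35 J/m³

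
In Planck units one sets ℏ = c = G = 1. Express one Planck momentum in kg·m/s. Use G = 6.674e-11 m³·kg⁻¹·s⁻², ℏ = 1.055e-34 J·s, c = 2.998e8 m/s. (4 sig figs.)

p_P = √(ℏc³/G)
  = √(42.60)
  = 6.527 kg·m/s

6.527 kg·m/s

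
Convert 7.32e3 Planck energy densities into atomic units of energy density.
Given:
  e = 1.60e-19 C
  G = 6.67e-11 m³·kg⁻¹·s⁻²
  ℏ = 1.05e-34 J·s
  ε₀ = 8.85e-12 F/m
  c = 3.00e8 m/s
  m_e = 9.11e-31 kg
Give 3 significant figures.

Planck energy density: u_P = c⁷/(ℏG²) = 4.68e113 J/m³
atomic unit of energy density: u_au = E_h/a₀³ = m_e⁴e¹⁰/((4πε₀)⁵ℏ⁸) = 3.01e13 J/m³
7.32e3 × 4.68e113 / 3.01e13 = 1.14e104

1.14e104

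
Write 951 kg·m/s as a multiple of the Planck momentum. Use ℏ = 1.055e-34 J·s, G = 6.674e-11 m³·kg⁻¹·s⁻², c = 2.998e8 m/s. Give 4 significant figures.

Planck momentum: p_P = √(ℏc³/G) = 6.527 kg·m/s.
951 / 6.527 = 145.7

145.7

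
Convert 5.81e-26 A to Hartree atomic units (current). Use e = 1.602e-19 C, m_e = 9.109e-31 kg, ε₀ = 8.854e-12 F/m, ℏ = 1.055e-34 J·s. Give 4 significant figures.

8.787e-24

atomic unit of electric current: I_au = e E_h/ℏ = m_e e⁵/((4πε₀)²ℏ³) = 6.612e-3 A.
5.81e-26 / 6.612e-3 = 8.787e-24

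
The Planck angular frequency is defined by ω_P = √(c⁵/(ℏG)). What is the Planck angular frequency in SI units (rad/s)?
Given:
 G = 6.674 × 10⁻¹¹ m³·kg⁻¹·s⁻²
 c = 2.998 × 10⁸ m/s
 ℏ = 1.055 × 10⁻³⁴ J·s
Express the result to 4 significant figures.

ω_P = √(c⁵/(ℏG))
  = √(3.440 × 10⁸⁶)
  = 1.855 × 10⁴³ rad/s

1.855 × 10⁴³ rad/s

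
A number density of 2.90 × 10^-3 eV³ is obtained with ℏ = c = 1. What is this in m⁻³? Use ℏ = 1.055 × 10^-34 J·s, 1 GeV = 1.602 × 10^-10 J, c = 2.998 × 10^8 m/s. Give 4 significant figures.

3.768 × 10^17 m⁻³

Number density is [L]⁻³ = [E]³/(ℏc)³.
1 GeV³ → 1/(ℏc)³ × (1 GeV in J)³ = 1.299 × 10^47 m⁻³.
Convert the energy scale: 2.90 × 10^-3 eV³ = 2.90 × 10^-30 GeV³.
Result: 2.90 × 10^-30 × 1.299 × 10^47 = 3.768 × 10^17 m⁻³.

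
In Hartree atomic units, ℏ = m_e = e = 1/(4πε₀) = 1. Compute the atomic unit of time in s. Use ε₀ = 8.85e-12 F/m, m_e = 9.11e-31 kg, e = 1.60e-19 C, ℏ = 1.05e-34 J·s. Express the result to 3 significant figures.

2.40e-17 s

From ℏ = m_e = e = 1/(4πε₀) = 1 the time scale is τ_au = (4πε₀)²ℏ³/(m_e e⁴).
E_h = 4.38e-18 J
ℏ/E_h = 2.40e-17 s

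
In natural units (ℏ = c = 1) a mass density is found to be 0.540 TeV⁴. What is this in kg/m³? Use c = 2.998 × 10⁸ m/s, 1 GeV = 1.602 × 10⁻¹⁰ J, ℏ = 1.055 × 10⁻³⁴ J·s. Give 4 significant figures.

Mass density is [E]/(c²[L]³) = [E]⁴/(ℏ³c⁵).
1 GeV⁴ → 1/(ℏ³c⁵) × (1 GeV in J)⁴ = 2.316 × 10²⁰ kg/m³.
Convert the energy scale: 0.540 TeV⁴ = 5.40 × 10¹¹ GeV⁴.
Result: 5.40 × 10¹¹ × 2.316 × 10²⁰ = 1.251 × 10³² kg/m³.

1.251 × 10³² kg/m³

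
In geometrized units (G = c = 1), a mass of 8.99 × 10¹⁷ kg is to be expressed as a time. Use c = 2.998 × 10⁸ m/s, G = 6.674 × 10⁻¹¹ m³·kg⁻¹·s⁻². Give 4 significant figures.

Mass → time via G/c³.
8.99 × 10¹⁷ kg × (G/c³) = 2.227 × 10⁻¹⁸ s

2.227 × 10⁻¹⁸ s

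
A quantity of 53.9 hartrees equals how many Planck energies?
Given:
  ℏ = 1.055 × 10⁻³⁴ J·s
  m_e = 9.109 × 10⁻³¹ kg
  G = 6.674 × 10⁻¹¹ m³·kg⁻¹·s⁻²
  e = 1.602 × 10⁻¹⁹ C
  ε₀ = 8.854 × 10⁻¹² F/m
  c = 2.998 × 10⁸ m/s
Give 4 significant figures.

hartree: E_h = m_e e⁴/(4πε₀ℏ)² = 4.354 × 10⁻¹⁸ J
Planck energy: E_P = √(ℏc⁵/G) = 1.957 × 10⁹ J
53.9 × 4.354 × 10⁻¹⁸ / 1.957 × 10⁹ = 1.199 × 10⁻²⁵

1.199 × 10⁻²⁵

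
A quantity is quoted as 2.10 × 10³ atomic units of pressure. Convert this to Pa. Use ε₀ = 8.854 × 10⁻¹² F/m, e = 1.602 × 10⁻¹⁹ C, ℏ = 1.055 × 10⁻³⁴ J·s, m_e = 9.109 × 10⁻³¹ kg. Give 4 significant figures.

One atomic unit of pressure: P_au = E_h/a₀³ = m_e⁴e¹⁰/((4πε₀)⁵ℏ⁸) = 2.929 × 10¹³ Pa.
2.10 × 10³ × 2.929 × 10¹³ Pa = 6.151 × 10¹⁶ Pa

6.151 × 10¹⁶ Pa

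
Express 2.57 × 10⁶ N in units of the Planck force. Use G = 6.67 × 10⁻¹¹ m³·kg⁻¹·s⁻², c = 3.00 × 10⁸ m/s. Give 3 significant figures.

Planck force: F_P = c⁴/G = 1.21 × 10⁴⁴ N.
2.57 × 10⁶ / 1.21 × 10⁴⁴ = 2.12 × 10⁻³⁸

2.12 × 10⁻³⁸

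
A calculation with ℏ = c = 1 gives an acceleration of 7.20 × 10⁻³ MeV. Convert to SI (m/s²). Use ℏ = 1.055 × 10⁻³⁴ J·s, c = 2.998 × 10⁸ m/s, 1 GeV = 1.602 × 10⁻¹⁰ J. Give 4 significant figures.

Acceleration is [L]/[T]² = c·[E]/ℏ.
1 GeV → c/ℏ × (1 GeV in J) = 4.552 × 10³² m/s².
Convert the energy scale: 7.20 × 10⁻³ MeV = 7.20 × 10⁻⁶ GeV.
Result: 7.20 × 10⁻⁶ × 4.552 × 10³² = 3.278 × 10²⁷ m/s².

3.278 × 10²⁷ m/s²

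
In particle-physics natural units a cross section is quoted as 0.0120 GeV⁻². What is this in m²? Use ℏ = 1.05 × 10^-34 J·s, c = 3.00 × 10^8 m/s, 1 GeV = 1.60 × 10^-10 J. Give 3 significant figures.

Area is [L]² = [E]⁻²·(ℏc)²; restore (ℏc)².
1 GeV⁻² → (ℏc)² × (1 GeV in J)⁻² = 3.88 × 10^-32 m².
Result: 0.0120 × 3.88 × 10^-32 = 4.65 × 10^-34 m².

4.65 × 10^-34 m²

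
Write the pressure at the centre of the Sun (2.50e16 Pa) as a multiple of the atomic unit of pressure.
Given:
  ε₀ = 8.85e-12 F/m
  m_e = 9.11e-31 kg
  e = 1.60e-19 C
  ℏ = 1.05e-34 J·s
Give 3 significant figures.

830

atomic unit of pressure: P_au = E_h/a₀³ = m_e⁴e¹⁰/((4πε₀)⁵ℏ⁸) = 3.01e13 Pa.
2.50e16 / 3.01e13 = 830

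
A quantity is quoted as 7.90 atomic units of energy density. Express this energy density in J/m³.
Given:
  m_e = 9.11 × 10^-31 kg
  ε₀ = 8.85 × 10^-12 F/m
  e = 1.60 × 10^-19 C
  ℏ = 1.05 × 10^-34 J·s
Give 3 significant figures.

One atomic unit of energy density: u_au = E_h/a₀³ = m_e⁴e¹⁰/((4πε₀)⁵ℏ⁸) = 3.01 × 10^13 J/m³.
7.90 × 3.01 × 10^13 J/m³ = 2.38 × 10^14 J/m³

2.38 × 10^14 J/m³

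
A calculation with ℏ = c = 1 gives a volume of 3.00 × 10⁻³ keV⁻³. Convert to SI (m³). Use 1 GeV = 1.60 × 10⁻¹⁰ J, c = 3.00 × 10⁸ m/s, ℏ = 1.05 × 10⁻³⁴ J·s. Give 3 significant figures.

Volume is [L]³ = [E]⁻³·(ℏc)³.
1 GeV⁻³ → (ℏc)³ × (1 GeV in J)⁻³ = 7.63 × 10⁻⁴⁸ m³.
Convert the energy scale: 3.00 × 10⁻³ keV⁻³ = 3.00 × 10¹⁵ GeV⁻³.
Result: 3.00 × 10¹⁵ × 7.63 × 10⁻⁴⁸ = 2.29 × 10⁻³² m³.

2.29 × 10⁻³² m³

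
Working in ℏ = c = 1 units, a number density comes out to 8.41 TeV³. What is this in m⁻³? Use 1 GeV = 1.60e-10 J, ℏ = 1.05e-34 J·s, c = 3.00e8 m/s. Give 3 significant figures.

1.10e57 m⁻³

Number density is [L]⁻³ = [E]³/(ℏc)³.
1 GeV³ → 1/(ℏc)³ × (1 GeV in J)³ = 1.31e47 m⁻³.
Convert the energy scale: 8.41 TeV³ = 8.41e9 GeV³.
Result: 8.41e9 × 1.31e47 = 1.10e57 m⁻³.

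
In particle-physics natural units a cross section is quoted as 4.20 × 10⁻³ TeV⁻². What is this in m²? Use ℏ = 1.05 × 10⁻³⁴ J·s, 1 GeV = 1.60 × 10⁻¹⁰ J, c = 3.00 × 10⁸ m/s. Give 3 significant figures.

Area is [L]² = [E]⁻²·(ℏc)²; restore (ℏc)².
1 GeV⁻² → (ℏc)² × (1 GeV in J)⁻² = 3.88 × 10⁻³² m².
Convert the energy scale: 4.20 × 10⁻³ TeV⁻² = 4.20 × 10⁻⁹ GeV⁻².
Result: 4.20 × 10⁻⁹ × 3.88 × 10⁻³² = 1.63 × 10⁻⁴⁰ m².

1.63 × 10⁻⁴⁰ m²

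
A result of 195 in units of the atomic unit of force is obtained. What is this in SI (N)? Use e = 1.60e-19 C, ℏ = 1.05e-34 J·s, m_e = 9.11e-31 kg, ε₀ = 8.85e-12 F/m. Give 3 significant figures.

1.62e-5 N

One atomic unit of force: F_au = E_h/a₀ = m_e²e⁶/((4πε₀)³ℏ⁴) = 8.33e-8 N.
195 × 8.33e-8 N = 1.62e-5 N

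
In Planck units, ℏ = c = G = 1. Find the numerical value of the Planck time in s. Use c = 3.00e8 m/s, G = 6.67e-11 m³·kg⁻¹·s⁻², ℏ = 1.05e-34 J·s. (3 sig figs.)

The unique combination of the constants set to 1 with dimensions of time is t_P = √(ℏG/c⁵).
  = √(2.88e-87)
  = 5.37e-44 s

5.37e-44 s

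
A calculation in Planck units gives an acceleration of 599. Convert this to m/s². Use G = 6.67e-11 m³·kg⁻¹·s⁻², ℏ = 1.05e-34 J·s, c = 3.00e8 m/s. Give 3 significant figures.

3.35e54 m/s²

One Planck acceleration: a_P = √(c⁷/(ℏG)) = 5.59e51 m/s².
599 × 5.59e51 m/s² = 3.35e54 m/s²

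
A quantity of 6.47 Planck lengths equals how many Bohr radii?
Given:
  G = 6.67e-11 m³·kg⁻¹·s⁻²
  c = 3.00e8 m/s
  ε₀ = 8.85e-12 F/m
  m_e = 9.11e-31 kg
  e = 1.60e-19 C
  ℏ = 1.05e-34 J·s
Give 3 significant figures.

Planck length: ℓ_P = √(ℏG/c³) = 1.61e-35 m
Bohr radius: a₀ = 4πε₀ℏ²/(m_e e²) = 5.26e-11 m
6.47 × 1.61e-35 / 5.26e-11 = 1.98e-24

1.98e-24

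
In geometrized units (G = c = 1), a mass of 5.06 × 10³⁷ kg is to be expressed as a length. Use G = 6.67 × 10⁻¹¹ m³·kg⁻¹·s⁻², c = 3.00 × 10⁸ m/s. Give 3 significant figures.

In G = c = 1 units mass has dimensions of length; the conversion factor is G/c².
5.06 × 10³⁷ kg × (G/c²) = 3.75 × 10¹⁰ m

3.75 × 10¹⁰ m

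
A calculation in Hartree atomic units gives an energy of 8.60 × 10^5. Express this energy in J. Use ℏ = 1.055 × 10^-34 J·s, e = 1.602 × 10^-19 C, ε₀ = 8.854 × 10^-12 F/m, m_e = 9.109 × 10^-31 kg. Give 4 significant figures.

One hartree: E_h = m_e e⁴/(4πε₀ℏ)² = 4.354 × 10^-18 J.
8.60 × 10^5 × 4.354 × 10^-18 J = 3.745 × 10^-12 J

3.745 × 10^-12 J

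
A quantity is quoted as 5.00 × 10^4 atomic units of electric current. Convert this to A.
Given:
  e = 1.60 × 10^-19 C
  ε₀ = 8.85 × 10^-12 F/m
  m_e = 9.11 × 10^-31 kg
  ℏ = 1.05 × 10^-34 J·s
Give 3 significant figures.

334 A

One atomic unit of electric current: I_au = e E_h/ℏ = m_e e⁵/((4πε₀)²ℏ³) = 6.67 × 10^-3 A.
5.00 × 10^4 × 6.67 × 10^-3 A = 334 A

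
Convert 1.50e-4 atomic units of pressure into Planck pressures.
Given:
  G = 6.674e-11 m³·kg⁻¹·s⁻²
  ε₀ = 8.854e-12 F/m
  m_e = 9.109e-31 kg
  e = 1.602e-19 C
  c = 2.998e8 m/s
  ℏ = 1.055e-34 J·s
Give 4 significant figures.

9.485e-105

atomic unit of pressure: P_au = E_h/a₀³ = m_e⁴e¹⁰/((4πε₀)⁵ℏ⁸) = 2.929e13 Pa
Planck pressure: p_P = c⁷/(ℏG²) = 4.632e113 Pa
1.50e-4 × 2.929e13 / 4.632e113 = 9.485e-105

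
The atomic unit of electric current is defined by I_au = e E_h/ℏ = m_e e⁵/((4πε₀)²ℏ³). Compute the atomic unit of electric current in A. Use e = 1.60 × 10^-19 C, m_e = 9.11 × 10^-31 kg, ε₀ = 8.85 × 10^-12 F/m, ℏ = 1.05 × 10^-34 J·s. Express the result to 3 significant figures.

6.67 × 10^-3 A

I_au = e E_h/ℏ = m_e e⁵/((4πε₀)²ℏ³)
E_h = 4.38 × 10^-18 J
e·E_h/ℏ = 6.67 × 10^-3 A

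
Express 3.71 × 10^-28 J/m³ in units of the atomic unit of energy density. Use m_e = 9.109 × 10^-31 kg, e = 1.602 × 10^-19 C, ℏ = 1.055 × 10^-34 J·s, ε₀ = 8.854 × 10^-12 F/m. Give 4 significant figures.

1.267 × 10^-41

atomic unit of energy density: u_au = E_h/a₀³ = m_e⁴e¹⁰/((4πε₀)⁵ℏ⁸) = 2.929 × 10^13 J/m³.
3.71 × 10^-28 / 2.929 × 10^13 = 1.267 × 10^-41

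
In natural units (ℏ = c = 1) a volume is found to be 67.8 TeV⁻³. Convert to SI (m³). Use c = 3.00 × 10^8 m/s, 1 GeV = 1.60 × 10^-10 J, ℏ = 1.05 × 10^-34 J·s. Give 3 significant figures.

Volume is [L]³ = [E]⁻³·(ℏc)³.
1 GeV⁻³ → (ℏc)³ × (1 GeV in J)⁻³ = 7.63 × 10^-48 m³.
Convert the energy scale: 67.8 TeV⁻³ = 6.78 × 10^-8 GeV⁻³.
Result: 6.78 × 10^-8 × 7.63 × 10^-48 = 5.17 × 10^-55 m³.

5.17 × 10^-55 m³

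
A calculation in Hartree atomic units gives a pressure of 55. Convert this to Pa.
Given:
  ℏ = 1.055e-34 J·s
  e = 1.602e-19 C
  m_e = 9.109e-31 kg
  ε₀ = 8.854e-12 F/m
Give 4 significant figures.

One atomic unit of pressure: P_au = E_h/a₀³ = m_e⁴e¹⁰/((4πε₀)⁵ℏ⁸) = 2.929e13 Pa.
55 × 2.929e13 Pa = 1.611e15 Pa

1.611e15 Pa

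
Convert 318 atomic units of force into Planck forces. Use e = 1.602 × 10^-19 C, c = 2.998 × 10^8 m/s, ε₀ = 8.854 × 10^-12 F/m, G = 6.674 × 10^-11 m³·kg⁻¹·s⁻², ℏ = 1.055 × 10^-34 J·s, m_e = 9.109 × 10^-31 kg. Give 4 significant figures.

2.159 × 10^-49

atomic unit of force: F_au = E_h/a₀ = m_e²e⁶/((4πε₀)³ℏ⁴) = 8.220 × 10^-8 N
Planck force: F_P = c⁴/G = 1.210 × 10^44 N
318 × 8.220 × 10^-8 / 1.210 × 10^44 = 2.159 × 10^-49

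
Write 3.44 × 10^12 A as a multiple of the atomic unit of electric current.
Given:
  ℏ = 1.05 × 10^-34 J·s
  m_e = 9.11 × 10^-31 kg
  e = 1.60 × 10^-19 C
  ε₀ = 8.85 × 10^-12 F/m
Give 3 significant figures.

5.16 × 10^14

atomic unit of electric current: I_au = e E_h/ℏ = m_e e⁵/((4πε₀)²ℏ³) = 6.67 × 10^-3 A.
3.44 × 10^12 / 6.67 × 10^-3 = 5.16 × 10^14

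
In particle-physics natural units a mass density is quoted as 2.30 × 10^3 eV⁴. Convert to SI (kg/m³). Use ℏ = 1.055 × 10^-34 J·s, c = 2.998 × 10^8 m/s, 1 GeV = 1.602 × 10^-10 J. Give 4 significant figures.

Mass density is [E]/(c²[L]³) = [E]⁴/(ℏ³c⁵).
1 GeV⁴ → 1/(ℏ³c⁵) × (1 GeV in J)⁴ = 2.316 × 10^20 kg/m³.
Convert the energy scale: 2.30 × 10^3 eV⁴ = 2.30 × 10^-33 GeV⁴.
Result: 2.30 × 10^-33 × 2.316 × 10^20 = 5.327 × 10^-13 kg/m³.

5.327 × 10^-13 kg/m³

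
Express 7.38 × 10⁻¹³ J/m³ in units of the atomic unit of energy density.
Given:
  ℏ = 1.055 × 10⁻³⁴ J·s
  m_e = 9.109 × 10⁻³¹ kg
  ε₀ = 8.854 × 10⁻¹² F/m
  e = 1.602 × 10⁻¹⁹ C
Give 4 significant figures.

2.520 × 10⁻²⁶

atomic unit of energy density: u_au = E_h/a₀³ = m_e⁴e¹⁰/((4πε₀)⁵ℏ⁸) = 2.929 × 10¹³ J/m³.
7.38 × 10⁻¹³ / 2.929 × 10¹³ = 2.520 × 10⁻²⁶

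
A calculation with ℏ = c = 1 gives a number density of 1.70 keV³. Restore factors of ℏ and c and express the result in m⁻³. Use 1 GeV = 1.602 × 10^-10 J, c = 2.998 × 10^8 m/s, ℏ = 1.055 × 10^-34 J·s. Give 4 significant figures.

2.209 × 10^29 m⁻³

Number density is [L]⁻³ = [E]³/(ℏc)³.
1 GeV³ → 1/(ℏc)³ × (1 GeV in J)³ = 1.299 × 10^47 m⁻³.
Convert the energy scale: 1.70 keV³ = 1.70 × 10^-18 GeV³.
Result: 1.70 × 10^-18 × 1.299 × 10^47 = 2.209 × 10^29 m⁻³.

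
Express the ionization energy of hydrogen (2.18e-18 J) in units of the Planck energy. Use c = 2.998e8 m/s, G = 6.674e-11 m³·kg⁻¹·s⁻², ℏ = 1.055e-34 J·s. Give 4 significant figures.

Planck energy: E_P = √(ℏc⁵/G) = 1.957e9 J.
2.18e-18 / 1.957e9 = 1.114e-27

1.114e-27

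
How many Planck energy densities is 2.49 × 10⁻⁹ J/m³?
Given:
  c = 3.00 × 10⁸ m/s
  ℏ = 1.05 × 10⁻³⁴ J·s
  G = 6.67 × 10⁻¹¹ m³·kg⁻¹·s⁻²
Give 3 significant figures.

Planck energy density: u_P = c⁷/(ℏG²) = 4.68 × 10¹¹³ J/m³.
2.49 × 10⁻⁹ / 4.68 × 10¹¹³ = 5.32 × 10⁻¹²³

5.32 × 10⁻¹²³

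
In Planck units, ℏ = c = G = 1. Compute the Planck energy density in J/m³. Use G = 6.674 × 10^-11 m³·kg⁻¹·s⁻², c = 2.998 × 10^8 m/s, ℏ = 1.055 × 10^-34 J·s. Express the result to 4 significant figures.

4.632 × 10^113 J/m³

From ℏ = c = G = 1 the energy density scale is u_P = c⁷/(ℏG²).
  = 2.177 × 10^59 / 4.699 × 10^-55
  = 4.632 × 10^113 J/m³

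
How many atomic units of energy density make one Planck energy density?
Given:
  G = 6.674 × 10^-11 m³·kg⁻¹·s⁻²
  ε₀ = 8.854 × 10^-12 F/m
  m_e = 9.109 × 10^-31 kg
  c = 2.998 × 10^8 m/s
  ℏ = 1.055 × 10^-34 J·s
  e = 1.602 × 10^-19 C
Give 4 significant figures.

1.581 × 10^100

Planck energy density: u_P = c⁷/(ℏG²) = 4.632 × 10^113 J/m³
atomic unit of energy density: u_au = E_h/a₀³ = m_e⁴e¹⁰/((4πε₀)⁵ℏ⁸) = 2.929 × 10^13 J/m³
ratio = 4.632 × 10^113 / 2.929 × 10^13 = 1.581 × 10^100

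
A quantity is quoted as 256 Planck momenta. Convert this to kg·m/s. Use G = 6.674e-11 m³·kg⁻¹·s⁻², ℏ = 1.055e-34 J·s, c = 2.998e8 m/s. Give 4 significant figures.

One Planck momentum: p_P = √(ℏc³/G) = 6.527 kg·m/s.
256 × 6.527 kg·m/s = 1.671e3 kg·m/s

1.671e3 kg·m/s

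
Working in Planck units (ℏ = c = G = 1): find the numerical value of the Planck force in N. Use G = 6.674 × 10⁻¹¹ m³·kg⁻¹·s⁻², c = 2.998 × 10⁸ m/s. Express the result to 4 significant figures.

From ℏ = c = G = 1 the force scale is F_P = c⁴/G.
  = 8.078 × 10³³ / 6.674 × 10⁻¹¹
  = 1.210 × 10⁴⁴ N

1.210 × 10⁴⁴ N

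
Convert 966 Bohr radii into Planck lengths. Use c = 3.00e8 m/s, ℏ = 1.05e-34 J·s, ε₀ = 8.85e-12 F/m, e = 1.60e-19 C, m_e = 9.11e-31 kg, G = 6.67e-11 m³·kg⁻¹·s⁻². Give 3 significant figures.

Bohr radius: a₀ = 4πε₀ℏ²/(m_e e²) = 5.26e-11 m
Planck length: ℓ_P = √(ℏG/c³) = 1.61e-35 m
966 × 5.26e-11 / 1.61e-35 = 3.15e27

3.15e27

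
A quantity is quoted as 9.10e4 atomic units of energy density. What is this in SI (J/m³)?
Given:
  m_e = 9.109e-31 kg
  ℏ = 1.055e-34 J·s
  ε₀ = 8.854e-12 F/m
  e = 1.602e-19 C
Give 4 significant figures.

2.666e18 J/m³

One atomic unit of energy density: u_au = E_h/a₀³ = m_e⁴e¹⁰/((4πε₀)⁵ℏ⁸) = 2.929e13 J/m³.
9.10e4 × 2.929e13 J/m³ = 2.666e18 J/m³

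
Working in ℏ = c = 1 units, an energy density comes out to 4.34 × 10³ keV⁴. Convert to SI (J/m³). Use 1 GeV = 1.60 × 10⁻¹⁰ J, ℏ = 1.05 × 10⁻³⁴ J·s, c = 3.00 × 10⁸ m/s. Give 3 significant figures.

[E]/[L]³ = [E]⁴/(ℏc)³; restore (ℏc)⁻³.
1 GeV⁴ → 1/(ℏc)³ × (1 GeV in J)⁴ = 2.10 × 10³⁷ J/m³.
Convert the energy scale: 4.34 × 10³ keV⁴ = 4.34 × 10⁻²¹ GeV⁴.
Result: 4.34 × 10⁻²¹ × 2.10 × 10³⁷ = 9.10 × 10¹⁶ J/m³.

9.10 × 10¹⁶ J/m³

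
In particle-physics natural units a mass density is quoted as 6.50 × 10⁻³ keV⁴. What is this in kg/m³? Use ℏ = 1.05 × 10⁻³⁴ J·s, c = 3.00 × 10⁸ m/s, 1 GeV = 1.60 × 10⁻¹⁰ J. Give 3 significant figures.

1.51 × 10⁻⁶ kg/m³

Mass density is [E]/(c²[L]³) = [E]⁴/(ℏ³c⁵).
1 GeV⁴ → 1/(ℏ³c⁵) × (1 GeV in J)⁴ = 2.33 × 10²⁰ kg/m³.
Convert the energy scale: 6.50 × 10⁻³ keV⁴ = 6.50 × 10⁻²⁷ GeV⁴.
Result: 6.50 × 10⁻²⁷ × 2.33 × 10²⁰ = 1.51 × 10⁻⁶ kg/m³.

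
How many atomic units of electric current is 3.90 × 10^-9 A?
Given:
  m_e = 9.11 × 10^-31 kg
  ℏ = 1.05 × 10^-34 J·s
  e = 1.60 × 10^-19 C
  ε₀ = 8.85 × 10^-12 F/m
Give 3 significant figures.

5.85 × 10^-7

atomic unit of electric current: I_au = e E_h/ℏ = m_e e⁵/((4πε₀)²ℏ³) = 6.67 × 10^-3 A.
3.90 × 10^-9 / 6.67 × 10^-3 = 5.85 × 10^-7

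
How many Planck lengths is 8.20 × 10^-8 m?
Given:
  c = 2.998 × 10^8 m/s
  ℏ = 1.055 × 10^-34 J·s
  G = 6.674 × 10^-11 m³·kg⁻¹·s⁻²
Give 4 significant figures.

Planck length: ℓ_P = √(ℏG/c³) = 1.616 × 10^-35 m.
8.20 × 10^-8 / 1.616 × 10^-35 = 5.073 × 10^27

5.073 × 10^27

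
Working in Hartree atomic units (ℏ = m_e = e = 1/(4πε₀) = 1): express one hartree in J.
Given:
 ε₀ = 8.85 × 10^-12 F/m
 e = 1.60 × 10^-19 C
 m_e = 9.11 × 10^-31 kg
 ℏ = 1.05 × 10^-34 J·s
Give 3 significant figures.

4.38 × 10^-18 J

From ℏ = m_e = e = 1/(4πε₀) = 1 the energy scale is E_h = m_e e⁴/(4πε₀ℏ)².
  = 5.97 × 10^-106 / 1.36 × 10^-88
  = 4.38 × 10^-18 J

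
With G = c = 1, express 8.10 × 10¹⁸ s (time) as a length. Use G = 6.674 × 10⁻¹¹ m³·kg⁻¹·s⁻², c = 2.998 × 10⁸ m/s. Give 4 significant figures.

2.428 × 10²⁷ m

Time → length via c.
8.10 × 10¹⁸ s × (c) = 2.428 × 10²⁷ m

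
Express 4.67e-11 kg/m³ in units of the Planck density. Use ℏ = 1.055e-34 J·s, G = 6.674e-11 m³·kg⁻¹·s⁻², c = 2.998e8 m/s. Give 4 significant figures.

9.061e-108

Planck density: ρ_P = c⁵/(ℏG²) = 5.154e96 kg/m³.
4.67e-11 / 5.154e96 = 9.061e-108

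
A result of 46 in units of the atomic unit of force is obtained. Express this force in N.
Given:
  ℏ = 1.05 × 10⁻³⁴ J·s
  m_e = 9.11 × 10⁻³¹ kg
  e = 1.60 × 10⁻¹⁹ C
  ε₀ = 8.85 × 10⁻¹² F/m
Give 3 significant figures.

3.83 × 10⁻⁶ N

One atomic unit of force: F_au = E_h/a₀ = m_e²e⁶/((4πε₀)³ℏ⁴) = 8.33 × 10⁻⁸ N.
46 × 8.33 × 10⁻⁸ N = 3.83 × 10⁻⁶ N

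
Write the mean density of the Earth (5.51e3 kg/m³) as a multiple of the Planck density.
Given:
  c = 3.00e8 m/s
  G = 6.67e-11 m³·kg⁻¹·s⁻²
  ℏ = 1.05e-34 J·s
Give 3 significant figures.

1.06e-93

Planck density: ρ_P = c⁵/(ℏG²) = 5.20e96 kg/m³.
5.51e3 / 5.20e96 = 1.06e-93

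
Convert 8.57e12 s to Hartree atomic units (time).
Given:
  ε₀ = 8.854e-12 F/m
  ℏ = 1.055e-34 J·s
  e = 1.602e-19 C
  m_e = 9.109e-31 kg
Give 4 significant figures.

atomic unit of time: τ_au = (4πε₀)²ℏ³/(m_e e⁴) = 2.423e-17 s.
8.57e12 / 2.423e-17 = 3.537e29

3.537e29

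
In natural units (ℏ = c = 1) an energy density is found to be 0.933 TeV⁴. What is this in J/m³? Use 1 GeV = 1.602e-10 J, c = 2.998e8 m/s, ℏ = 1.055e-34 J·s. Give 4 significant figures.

[E]/[L]³ = [E]⁴/(ℏc)³; restore (ℏc)⁻³.
1 GeV⁴ → 1/(ℏc)³ × (1 GeV in J)⁴ = 2.082e37 J/m³.
Convert the energy scale: 0.933 TeV⁴ = 9.33e11 GeV⁴.
Result: 9.33e11 × 2.082e37 = 1.942e49 J/m³.

1.942e49 J/m³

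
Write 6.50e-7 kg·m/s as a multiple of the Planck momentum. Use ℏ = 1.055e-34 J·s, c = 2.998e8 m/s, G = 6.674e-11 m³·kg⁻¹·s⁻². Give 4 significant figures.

Planck momentum: p_P = √(ℏc³/G) = 6.527 kg·m/s.
6.50e-7 / 6.527 = 9.959e-8

9.959e-8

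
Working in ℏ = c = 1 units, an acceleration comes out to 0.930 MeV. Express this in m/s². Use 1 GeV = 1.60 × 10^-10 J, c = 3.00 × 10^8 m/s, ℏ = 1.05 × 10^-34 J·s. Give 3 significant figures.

4.25 × 10^29 m/s²

Acceleration is [L]/[T]² = c·[E]/ℏ.
1 GeV → c/ℏ × (1 GeV in J) = 4.57 × 10^32 m/s².
Convert the energy scale: 0.930 MeV = 9.30 × 10^-4 GeV.
Result: 9.30 × 10^-4 × 4.57 × 10^32 = 4.25 × 10^29 m/s².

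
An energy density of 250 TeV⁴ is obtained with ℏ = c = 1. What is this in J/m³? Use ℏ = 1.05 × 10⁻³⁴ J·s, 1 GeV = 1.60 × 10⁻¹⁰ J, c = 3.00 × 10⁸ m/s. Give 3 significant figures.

5.24 × 10⁵¹ J/m³

[E]/[L]³ = [E]⁴/(ℏc)³; restore (ℏc)⁻³.
1 GeV⁴ → 1/(ℏc)³ × (1 GeV in J)⁴ = 2.10 × 10³⁷ J/m³.
Convert the energy scale: 250 TeV⁴ = 2.50 × 10¹⁴ GeV⁴.
Result: 2.50 × 10¹⁴ × 2.10 × 10³⁷ = 5.24 × 10⁵¹ J/m³.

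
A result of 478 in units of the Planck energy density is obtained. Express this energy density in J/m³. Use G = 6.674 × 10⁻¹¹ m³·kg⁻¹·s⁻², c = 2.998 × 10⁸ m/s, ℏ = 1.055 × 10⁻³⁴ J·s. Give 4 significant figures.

One Planck energy density: u_P = c⁷/(ℏG²) = 4.632 × 10¹¹³ J/m³.
478 × 4.632 × 10¹¹³ J/m³ = 2.214 × 10¹¹⁶ J/m³

2.214 × 10¹¹⁶ J/m³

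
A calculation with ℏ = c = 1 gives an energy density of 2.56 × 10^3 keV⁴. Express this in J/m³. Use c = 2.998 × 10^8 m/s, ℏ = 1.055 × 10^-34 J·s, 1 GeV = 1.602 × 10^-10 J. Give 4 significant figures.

[E]/[L]³ = [E]⁴/(ℏc)³; restore (ℏc)⁻³.
1 GeV⁴ → 1/(ℏc)³ × (1 GeV in J)⁴ = 2.082 × 10^37 J/m³.
Convert the energy scale: 2.56 × 10^3 keV⁴ = 2.56 × 10^-21 GeV⁴.
Result: 2.56 × 10^-21 × 2.082 × 10^37 = 5.329 × 10^16 J/m³.

5.329 × 10^16 J/m³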